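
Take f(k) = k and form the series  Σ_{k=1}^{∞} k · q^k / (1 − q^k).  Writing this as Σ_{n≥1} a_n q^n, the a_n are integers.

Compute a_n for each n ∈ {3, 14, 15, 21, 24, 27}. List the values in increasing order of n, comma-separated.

[q^3] f(3)=3,f(1)=1 ⇒ 4
[q^14] f(1)=1,f(2)=2,f(7)=7,f(14)=14 ⇒ 24
q^15  k|15↦f(k): 1:1 3:3 5:5 15:15  a_15=24
n=21: 1·21 3·7 7·3 21·1  f→[1+3+7+21]=32
[q^24] f(24)=24,f(12)=12,f(8)=8,f(6)=6,f(4)=4,f(3)=3,f(2)=2,f(1)=1 ⇒ 60
q^27  k|27↦f(k): 27:27 9:9 3:3 1:1  a_27=40

4, 24, 24, 32, 60, 40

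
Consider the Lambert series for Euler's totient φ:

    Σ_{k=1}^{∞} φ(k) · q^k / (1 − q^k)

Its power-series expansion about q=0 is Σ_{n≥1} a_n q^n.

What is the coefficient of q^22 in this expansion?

q^22  k|22↦φ(k): 22:10 11:10 2:1 1:1  a_22=22

a_22 = 22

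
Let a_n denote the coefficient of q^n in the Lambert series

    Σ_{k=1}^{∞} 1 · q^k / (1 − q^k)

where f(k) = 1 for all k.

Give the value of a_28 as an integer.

n=28: 1·28 2·14 4·7 7·4 14·2 28·1  f→[1+1+1+1+1+1]=6

a_28 = 6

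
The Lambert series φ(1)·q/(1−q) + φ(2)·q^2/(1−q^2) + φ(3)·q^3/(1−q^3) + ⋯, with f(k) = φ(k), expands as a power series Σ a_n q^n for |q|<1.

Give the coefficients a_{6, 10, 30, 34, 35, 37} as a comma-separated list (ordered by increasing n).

n=6: 6·1 3·2 2·3 1·6  φ→[2+2+1+1]=6
q^10  k|10↦φ(k): 1:1 2:1 5:4 10:4  a_10=10
q^30  k|30↦φ(k): 1:1 2:1 3:2 5:4 6:2 10:4 15:8 30:8  a_30=30
[q^34] φ(1)=1,φ(2)=1,φ(17)=16,φ(34)=16 ⇒ 34
d|35:{1,5,7,35}  Σφ=1+4+6+24=35
d|37:{37,1}  Σφ=36+1=37

6, 10, 30, 34, 35, 37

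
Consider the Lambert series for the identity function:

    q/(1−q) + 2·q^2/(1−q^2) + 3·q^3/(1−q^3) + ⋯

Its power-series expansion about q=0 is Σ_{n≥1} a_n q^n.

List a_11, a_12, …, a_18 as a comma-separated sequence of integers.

[q^11] f(1)=1,f(11)=11 ⇒ 12
[q^12] f(1)=1,f(2)=2,f(3)=3,f(4)=4,f(6)=6,f(12)=12 ⇒ 28
n=13: 13·1 1·13  f→[13+1]=14
[q^14] f(1)=1,f(2)=2,f(7)=7,f(14)=14 ⇒ 24
q^15  k|15↦f(k): 1:1 3:3 5:5 15:15  a_15=24
n=16: 1·16 2·8 4·4 8·2 16·1  f→[1+2+4+8+16]=31
n=17: 1·17 17·1  f→[1+17]=18
q^18  k|18↦f(k): 18:18 9:9 6:6 3:3 2:2 1:1  a_18=39

12, 28, 14, 24, 24, 31, 18, 39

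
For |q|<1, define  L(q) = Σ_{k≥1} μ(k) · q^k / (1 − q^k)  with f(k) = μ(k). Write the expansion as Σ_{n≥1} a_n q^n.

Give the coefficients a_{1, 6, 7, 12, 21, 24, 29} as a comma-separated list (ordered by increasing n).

[q^1] μ(1)=1 ⇒ 1
q^6  k|6↦μ(k): 6:1 3:-1 2:-1 1:1  a_6=0
n=7: 1·7 7·1  μ→[1+(-1)]=0
n=12: 12·1 6·2 4·3 3·4 2·6 1·12  μ→[0+1+0+(-1)+(-1)+1]=0
q^21  k|21↦μ(k): 1:1 3:-1 7:-1 21:1  a_21=0
q^24  k|24↦μ(k): 1:1 2:-1 3:-1 4:0 6:1 8:0 12:0 24:0  a_24=0
q^29  k|29↦μ(k): 29:-1 1:1  a_29=0

1, 0, 0, 0, 0, 0, 0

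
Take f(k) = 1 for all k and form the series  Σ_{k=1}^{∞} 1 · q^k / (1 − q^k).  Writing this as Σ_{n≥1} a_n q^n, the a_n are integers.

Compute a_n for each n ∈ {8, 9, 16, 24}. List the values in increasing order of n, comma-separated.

4, 3, 5, 8

q^8  k|8↦f(k): 1:1 2:1 4:1 8:1  a_8=4
[q^9] f(9)=1,f(3)=1,f(1)=1 ⇒ 3
n=16: 16·1 8·2 4·4 2·8 1·16  f→[1+1+1+1+1]=5
q^24  k|24↦f(k): 1:1 2:1 3:1 4:1 6:1 8:1 12:1 24:1  a_24=8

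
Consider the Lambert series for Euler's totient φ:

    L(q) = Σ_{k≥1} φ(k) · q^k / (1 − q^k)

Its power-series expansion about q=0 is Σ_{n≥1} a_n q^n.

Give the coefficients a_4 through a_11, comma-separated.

n=4: 1·4 2·2 4·1  φ→[1+1+2]=4
d|5:{1,5}  Σφ=1+4=5
[q^6] φ(1)=1,φ(2)=1,φ(3)=2,φ(6)=2 ⇒ 6
n=7: 7·1 1·7  φ→[6+1]=7
d|8:{8,4,2,1}  Σφ=4+2+1+1=8
d|9:{1,3,9}  Σφ=1+2+6=9
[q^10] φ(10)=4,φ(5)=4,φ(2)=1,φ(1)=1 ⇒ 10
q^11  k|11↦φ(k): 11:10 1:1  a_11=11

4, 5, 6, 7, 8, 9, 10, 11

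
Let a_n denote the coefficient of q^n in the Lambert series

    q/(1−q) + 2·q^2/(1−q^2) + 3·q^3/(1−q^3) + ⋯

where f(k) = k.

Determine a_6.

a_6 = 12

n=6: 6·1 3·2 2·3 1·6  f→[6+3+2+1]=12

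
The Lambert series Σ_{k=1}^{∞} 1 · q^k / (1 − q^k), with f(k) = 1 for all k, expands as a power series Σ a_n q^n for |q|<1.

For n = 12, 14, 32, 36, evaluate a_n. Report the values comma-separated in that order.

n=12: 1·12 2·6 3·4 4·3 6·2 12·1  f→[1+1+1+1+1+1]=6
d|14:{1,2,7,14}  Σf=1+1+1+1=4
d|32:{32,16,8,4,2,1}  Σf=1+1+1+1+1+1=6
d|36:{1,2,3,4,6,9,12,18,36}  Σf=1+1+1+1+1+1+1+1+1=9

6, 4, 6, 9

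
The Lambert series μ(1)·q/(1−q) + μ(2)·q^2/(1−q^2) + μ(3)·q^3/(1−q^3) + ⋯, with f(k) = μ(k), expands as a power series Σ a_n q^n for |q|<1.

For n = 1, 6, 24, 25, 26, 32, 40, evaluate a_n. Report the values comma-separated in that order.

d|1:{1}  Σμ=1=1
d|6:{1,2,3,6}  Σμ=1+(-1)+(-1)+1=0
n=24: 1·24 2·12 3·8 4·6 6·4 8·3 12·2 24·1  μ→[1+(-1)+(-1)+0+1+0+0+0]=0
[q^25] μ(25)=0,μ(5)=-1,μ(1)=1 ⇒ 0
d|26:{26,13,2,1}  Σμ=1+(-1)+(-1)+1=0
n=32: 32·1 16·2 8·4 4·8 2·16 1·32  μ→[0+0+0+0+(-1)+1]=0
[q^40] μ(40)=0,μ(20)=0,μ(10)=1,μ(8)=0,μ(5)=-1,μ(4)=0,μ(2)=-1,μ(1)=1 ⇒ 0

1, 0, 0, 0, 0, 0, 0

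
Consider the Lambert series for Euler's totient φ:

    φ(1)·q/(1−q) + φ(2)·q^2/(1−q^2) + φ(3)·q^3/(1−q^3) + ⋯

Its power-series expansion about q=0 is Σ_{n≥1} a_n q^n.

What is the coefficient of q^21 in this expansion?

d|21:{21,7,3,1}  Σφ=12+6+2+1=21

a_21 = 21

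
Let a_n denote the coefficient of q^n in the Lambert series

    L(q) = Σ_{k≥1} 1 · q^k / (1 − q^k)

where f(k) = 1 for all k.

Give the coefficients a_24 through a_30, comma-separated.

8, 3, 4, 4, 6, 2, 8

[q^24] f(24)=1,f(12)=1,f(8)=1,f(6)=1,f(4)=1,f(3)=1,f(2)=1,f(1)=1 ⇒ 8
[q^25] f(1)=1,f(5)=1,f(25)=1 ⇒ 3
n=26: 26·1 13·2 2·13 1·26  f→[1+1+1+1]=4
d|27:{27,9,3,1}  Σf=1+1+1+1=4
n=28: 28·1 14·2 7·4 4·7 2·14 1·28  f→[1+1+1+1+1+1]=6
d|29:{29,1}  Σf=1+1=2
n=30: 1·30 2·15 3·10 5·6 6·5 10·3 15·2 30·1  f→[1+1+1+1+1+1+1+1]=8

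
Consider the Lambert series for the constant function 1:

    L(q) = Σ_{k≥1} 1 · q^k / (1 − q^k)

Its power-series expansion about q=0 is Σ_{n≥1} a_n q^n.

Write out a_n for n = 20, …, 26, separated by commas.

6, 4, 4, 2, 8, 3, 4

d|20:{1,2,4,5,10,20}  Σf=1+1+1+1+1+1=6
[q^21] f(1)=1,f(3)=1,f(7)=1,f(21)=1 ⇒ 4
[q^22] f(22)=1,f(11)=1,f(2)=1,f(1)=1 ⇒ 4
[q^23] f(23)=1,f(1)=1 ⇒ 2
q^24  k|24↦f(k): 24:1 12:1 8:1 6:1 4:1 3:1 2:1 1:1  a_24=8
q^25  k|25↦f(k): 1:1 5:1 25:1  a_25=3
[q^26] f(1)=1,f(2)=1,f(13)=1,f(26)=1 ⇒ 4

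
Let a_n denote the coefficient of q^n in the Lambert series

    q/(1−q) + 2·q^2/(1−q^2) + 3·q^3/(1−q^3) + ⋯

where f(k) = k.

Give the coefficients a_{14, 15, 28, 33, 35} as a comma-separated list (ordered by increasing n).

24, 24, 56, 48, 48

d|14:{1,2,7,14}  Σf=1+2+7+14=24
d|15:{1,3,5,15}  Σf=1+3+5+15=24
n=28: 28·1 14·2 7·4 4·7 2·14 1·28  f→[28+14+7+4+2+1]=56
d|33:{33,11,3,1}  Σf=33+11+3+1=48
[q^35] f(35)=35,f(7)=7,f(5)=5,f(1)=1 ⇒ 48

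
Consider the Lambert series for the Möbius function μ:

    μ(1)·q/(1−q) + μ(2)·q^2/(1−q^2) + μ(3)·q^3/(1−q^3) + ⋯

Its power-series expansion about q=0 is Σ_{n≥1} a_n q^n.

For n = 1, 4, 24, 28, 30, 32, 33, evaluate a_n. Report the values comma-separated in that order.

1, 0, 0, 0, 0, 0, 0

d|1:{1}  Σμ=1=1
q^4  k|4↦μ(k): 1:1 2:-1 4:0  a_4=0
[q^24] μ(24)=0,μ(12)=0,μ(8)=0,μ(6)=1,μ(4)=0,μ(3)=-1,μ(2)=-1,μ(1)=1 ⇒ 0
d|28:{1,2,4,7,14,28}  Σμ=1+(-1)+0+(-1)+1+0=0
d|30:{30,15,10,6,5,3,2,1}  Σμ=(-1)+1+1+1+(-1)+(-1)+(-1)+1=0
[q^32] μ(32)=0,μ(16)=0,μ(8)=0,μ(4)=0,μ(2)=-1,μ(1)=1 ⇒ 0
q^33  k|33↦μ(k): 33:1 11:-1 3:-1 1:1  a_33=0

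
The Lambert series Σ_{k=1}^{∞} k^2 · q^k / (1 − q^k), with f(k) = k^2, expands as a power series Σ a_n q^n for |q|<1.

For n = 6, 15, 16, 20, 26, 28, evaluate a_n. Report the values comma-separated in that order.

[q^6] f(1)=1,f(2)=4,f(3)=9,f(6)=36 ⇒ 50
q^15  k|15↦f(k): 1:1 3:9 5:25 15:225  a_15=260
q^16  k|16↦f(k): 16:256 8:64 4:16 2:4 1:1  a_16=341
n=20: 1·20 2·10 4·5 5·4 10·2 20·1  f→[1+4+16+25+100+400]=546
[q^26] f(26)=676,f(13)=169,f(2)=4,f(1)=1 ⇒ 850
q^28  k|28↦f(k): 1:1 2:4 4:16 7:49 14:196 28:784  a_28=1050

50, 260, 341, 546, 850, 1050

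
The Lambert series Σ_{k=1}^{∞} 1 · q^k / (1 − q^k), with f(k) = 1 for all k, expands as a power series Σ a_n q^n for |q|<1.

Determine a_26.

n=26: 1·26 2·13 13·2 26·1  f→[1+1+1+1]=4

a_26 = 4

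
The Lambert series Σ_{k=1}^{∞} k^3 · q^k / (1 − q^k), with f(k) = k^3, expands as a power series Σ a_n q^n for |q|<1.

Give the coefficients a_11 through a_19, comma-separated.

d|11:{1,11}  Σf=1+1331=1332
n=12: 1·12 2·6 3·4 4·3 6·2 12·1  f→[1+8+27+64+216+1728]=2044
d|13:{13,1}  Σf=2197+1=2198
d|14:{14,7,2,1}  Σf=2744+343+8+1=3096
[q^15] f(1)=1,f(3)=27,f(5)=125,f(15)=3375 ⇒ 3528
q^16  k|16↦f(k): 16:4096 8:512 4:64 2:8 1:1  a_16=4681
q^17  k|17↦f(k): 17:4913 1:1  a_17=4914
d|18:{1,2,3,6,9,18}  Σf=1+8+27+216+729+5832=6813
[q^19] f(19)=6859,f(1)=1 ⇒ 6860

1332, 2044, 2198, 3096, 3528, 4681, 4914, 6813, 6860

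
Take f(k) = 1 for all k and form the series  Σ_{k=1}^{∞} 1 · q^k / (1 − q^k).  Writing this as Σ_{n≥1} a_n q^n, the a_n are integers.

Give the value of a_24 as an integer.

a_24 = 8

[q^24] f(1)=1,f(2)=1,f(3)=1,f(4)=1,f(6)=1,f(8)=1,f(12)=1,f(24)=1 ⇒ 8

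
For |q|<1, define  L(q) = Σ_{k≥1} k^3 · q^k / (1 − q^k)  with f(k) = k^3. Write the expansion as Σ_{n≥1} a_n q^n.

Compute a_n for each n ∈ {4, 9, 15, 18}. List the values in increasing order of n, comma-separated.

73, 757, 3528, 6813

d|4:{1,2,4}  Σf=1+8+64=73
d|9:{1,3,9}  Σf=1+27+729=757
q^15  k|15↦f(k): 1:1 3:27 5:125 15:3375  a_15=3528
d|18:{18,9,6,3,2,1}  Σf=5832+729+216+27+8+1=6813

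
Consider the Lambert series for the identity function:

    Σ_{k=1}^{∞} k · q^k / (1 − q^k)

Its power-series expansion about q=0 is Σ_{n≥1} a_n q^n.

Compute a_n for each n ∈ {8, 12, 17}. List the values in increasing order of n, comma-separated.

n=8: 8·1 4·2 2·4 1·8  f→[8+4+2+1]=15
[q^12] f(1)=1,f(2)=2,f(3)=3,f(4)=4,f(6)=6,f(12)=12 ⇒ 28
[q^17] f(17)=17,f(1)=1 ⇒ 18

15, 28, 18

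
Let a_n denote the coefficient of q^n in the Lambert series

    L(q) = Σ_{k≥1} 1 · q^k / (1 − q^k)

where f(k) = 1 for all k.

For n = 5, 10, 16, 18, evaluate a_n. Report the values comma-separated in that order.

n=5: 1·5 5·1  f→[1+1]=2
[q^10] f(1)=1,f(2)=1,f(5)=1,f(10)=1 ⇒ 4
q^16  k|16↦f(k): 16:1 8:1 4:1 2:1 1:1  a_16=5
q^18  k|18↦f(k): 18:1 9:1 6:1 3:1 2:1 1:1  a_18=6

2, 4, 5, 6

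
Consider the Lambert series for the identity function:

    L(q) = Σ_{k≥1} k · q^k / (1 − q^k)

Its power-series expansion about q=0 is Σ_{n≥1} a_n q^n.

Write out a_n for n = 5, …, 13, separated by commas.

q^5  k|5↦f(k): 1:1 5:5  a_5=6
d|6:{1,2,3,6}  Σf=1+2+3+6=12
d|7:{1,7}  Σf=1+7=8
q^8  k|8↦f(k): 8:8 4:4 2:2 1:1  a_8=15
[q^9] f(9)=9,f(3)=3,f(1)=1 ⇒ 13
[q^10] f(10)=10,f(5)=5,f(2)=2,f(1)=1 ⇒ 18
q^11  k|11↦f(k): 11:11 1:1  a_11=12
n=12: 1·12 2·6 3·4 4·3 6·2 12·1  f→[1+2+3+4+6+12]=28
[q^13] f(1)=1,f(13)=13 ⇒ 14

6, 12, 8, 15, 13, 18, 12, 28, 14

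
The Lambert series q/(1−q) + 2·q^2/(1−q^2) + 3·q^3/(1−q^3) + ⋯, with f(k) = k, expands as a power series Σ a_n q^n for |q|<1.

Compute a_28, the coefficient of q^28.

a_28 = 56

n=28: 1·28 2·14 4·7 7·4 14·2 28·1  f→[1+2+4+7+14+28]=56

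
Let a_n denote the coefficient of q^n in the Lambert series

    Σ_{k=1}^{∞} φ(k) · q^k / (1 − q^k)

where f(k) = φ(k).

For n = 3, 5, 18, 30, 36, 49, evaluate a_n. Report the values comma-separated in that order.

d|3:{3,1}  Σφ=2+1=3
[q^5] φ(5)=4,φ(1)=1 ⇒ 5
q^18  k|18↦φ(k): 1:1 2:1 3:2 6:2 9:6 18:6  a_18=18
d|30:{30,15,10,6,5,3,2,1}  Σφ=8+8+4+2+4+2+1+1=30
n=36: 1·36 2·18 3·12 4·9 6·6 9·4 12·3 18·2 36·1  φ→[1+1+2+2+2+6+4+6+12]=36
n=49: 1·49 7·7 49·1  φ→[1+6+42]=49

3, 5, 18, 30, 36, 49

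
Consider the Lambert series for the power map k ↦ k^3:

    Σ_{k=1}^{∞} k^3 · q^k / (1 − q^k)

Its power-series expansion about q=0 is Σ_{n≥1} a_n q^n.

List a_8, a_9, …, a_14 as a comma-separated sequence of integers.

585, 757, 1134, 1332, 2044, 2198, 3096

d|8:{1,2,4,8}  Σf=1+8+64+512=585
[q^9] f(1)=1,f(3)=27,f(9)=729 ⇒ 757
d|10:{1,2,5,10}  Σf=1+8+125+1000=1134
n=11: 1·11 11·1  f→[1+1331]=1332
q^12  k|12↦f(k): 1:1 2:8 3:27 4:64 6:216 12:1728  a_12=2044
d|13:{13,1}  Σf=2197+1=2198
[q^14] f(1)=1,f(2)=8,f(7)=343,f(14)=2744 ⇒ 3096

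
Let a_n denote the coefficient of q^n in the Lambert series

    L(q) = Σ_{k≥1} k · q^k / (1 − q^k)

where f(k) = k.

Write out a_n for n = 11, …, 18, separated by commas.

d|11:{11,1}  Σf=11+1=12
q^12  k|12↦f(k): 12:12 6:6 4:4 3:3 2:2 1:1  a_12=28
n=13: 13·1 1·13  f→[13+1]=14
[q^14] f(1)=1,f(2)=2,f(7)=7,f(14)=14 ⇒ 24
d|15:{1,3,5,15}  Σf=1+3+5+15=24
[q^16] f(16)=16,f(8)=8,f(4)=4,f(2)=2,f(1)=1 ⇒ 31
d|17:{1,17}  Σf=1+17=18
d|18:{1,2,3,6,9,18}  Σf=1+2+3+6+9+18=39

12, 28, 14, 24, 24, 31, 18, 39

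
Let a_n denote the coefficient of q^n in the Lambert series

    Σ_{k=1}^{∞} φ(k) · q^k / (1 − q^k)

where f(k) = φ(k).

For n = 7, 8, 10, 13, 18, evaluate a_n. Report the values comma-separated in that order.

n=7: 1·7 7·1  φ→[1+6]=7
[q^8] φ(1)=1,φ(2)=1,φ(4)=2,φ(8)=4 ⇒ 8
d|10:{10,5,2,1}  Σφ=4+4+1+1=10
n=13: 13·1 1·13  φ→[12+1]=13
d|18:{1,2,3,6,9,18}  Σφ=1+1+2+2+6+6=18

7, 8, 10, 13, 18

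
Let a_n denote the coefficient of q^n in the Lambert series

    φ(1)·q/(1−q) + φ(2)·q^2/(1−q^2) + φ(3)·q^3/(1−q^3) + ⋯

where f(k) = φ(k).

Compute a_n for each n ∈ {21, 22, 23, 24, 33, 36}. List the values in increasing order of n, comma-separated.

d|21:{1,3,7,21}  Σφ=1+2+6+12=21
n=22: 22·1 11·2 2·11 1·22  φ→[10+10+1+1]=22
q^23  k|23↦φ(k): 1:1 23:22  a_23=23
n=24: 24·1 12·2 8·3 6·4 4·6 3·8 2·12 1·24  φ→[8+4+4+2+2+2+1+1]=24
n=33: 1·33 3·11 11·3 33·1  φ→[1+2+10+20]=33
[q^36] φ(36)=12,φ(18)=6,φ(12)=4,φ(9)=6,φ(6)=2,φ(4)=2,φ(3)=2,φ(2)=1,φ(1)=1 ⇒ 36

21, 22, 23, 24, 33, 36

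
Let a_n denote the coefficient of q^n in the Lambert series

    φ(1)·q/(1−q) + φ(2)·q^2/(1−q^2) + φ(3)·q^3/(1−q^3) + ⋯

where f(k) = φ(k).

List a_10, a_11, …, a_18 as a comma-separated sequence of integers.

d|10:{1,2,5,10}  Σφ=1+1+4+4=10
q^11  k|11↦φ(k): 11:10 1:1  a_11=11
[q^12] φ(1)=1,φ(2)=1,φ(3)=2,φ(4)=2,φ(6)=2,φ(12)=4 ⇒ 12
[q^13] φ(13)=12,φ(1)=1 ⇒ 13
d|14:{1,2,7,14}  Σφ=1+1+6+6=14
q^15  k|15↦φ(k): 15:8 5:4 3:2 1:1  a_15=15
q^16  k|16↦φ(k): 16:8 8:4 4:2 2:1 1:1  a_16=16
q^17  k|17↦φ(k): 17:16 1:1  a_17=17
d|18:{18,9,6,3,2,1}  Σφ=6+6+2+2+1+1=18

10, 11, 12, 13, 14, 15, 16, 17, 18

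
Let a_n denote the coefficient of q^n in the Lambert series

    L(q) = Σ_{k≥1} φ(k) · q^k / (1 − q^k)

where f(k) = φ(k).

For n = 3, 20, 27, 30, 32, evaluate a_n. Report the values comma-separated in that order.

d|3:{3,1}  Σφ=2+1=3
d|20:{1,2,4,5,10,20}  Σφ=1+1+2+4+4+8=20
n=27: 27·1 9·3 3·9 1·27  φ→[18+6+2+1]=27
[q^30] φ(1)=1,φ(2)=1,φ(3)=2,φ(5)=4,φ(6)=2,φ(10)=4,φ(15)=8,φ(30)=8 ⇒ 30
d|32:{1,2,4,8,16,32}  Σφ=1+1+2+4+8+16=32

3, 20, 27, 30, 32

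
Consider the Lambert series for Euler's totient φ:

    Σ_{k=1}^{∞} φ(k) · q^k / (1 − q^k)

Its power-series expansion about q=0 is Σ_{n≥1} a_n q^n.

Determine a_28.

d|28:{28,14,7,4,2,1}  Σφ=12+6+6+2+1+1=28

a_28 = 28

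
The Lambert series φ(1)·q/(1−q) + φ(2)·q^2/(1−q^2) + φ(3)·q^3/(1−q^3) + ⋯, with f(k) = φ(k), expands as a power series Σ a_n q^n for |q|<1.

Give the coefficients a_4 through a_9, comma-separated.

[q^4] φ(1)=1,φ(2)=1,φ(4)=2 ⇒ 4
[q^5] φ(1)=1,φ(5)=4 ⇒ 5
[q^6] φ(6)=2,φ(3)=2,φ(2)=1,φ(1)=1 ⇒ 6
q^7  k|7↦φ(k): 1:1 7:6  a_7=7
d|8:{1,2,4,8}  Σφ=1+1+2+4=8
q^9  k|9↦φ(k): 9:6 3:2 1:1  a_9=9

4, 5, 6, 7, 8, 9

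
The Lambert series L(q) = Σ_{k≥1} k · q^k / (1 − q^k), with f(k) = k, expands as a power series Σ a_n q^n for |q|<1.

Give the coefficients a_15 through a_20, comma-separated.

24, 31, 18, 39, 20, 42

[q^15] f(1)=1,f(3)=3,f(5)=5,f(15)=15 ⇒ 24
[q^16] f(1)=1,f(2)=2,f(4)=4,f(8)=8,f(16)=16 ⇒ 31
n=17: 1·17 17·1  f→[1+17]=18
d|18:{18,9,6,3,2,1}  Σf=18+9+6+3+2+1=39
[q^19] f(1)=1,f(19)=19 ⇒ 20
[q^20] f(20)=20,f(10)=10,f(5)=5,f(4)=4,f(2)=2,f(1)=1 ⇒ 42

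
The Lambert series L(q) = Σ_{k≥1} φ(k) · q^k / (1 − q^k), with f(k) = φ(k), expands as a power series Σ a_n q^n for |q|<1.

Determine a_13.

n=13: 13·1 1·13  φ→[12+1]=13

a_13 = 13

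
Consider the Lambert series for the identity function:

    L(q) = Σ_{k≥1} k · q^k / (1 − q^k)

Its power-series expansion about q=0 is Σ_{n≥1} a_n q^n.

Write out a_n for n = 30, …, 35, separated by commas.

[q^30] f(1)=1,f(2)=2,f(3)=3,f(5)=5,f(6)=6,f(10)=10,f(15)=15,f(30)=30 ⇒ 72
q^31  k|31↦f(k): 1:1 31:31  a_31=32
n=32: 32·1 16·2 8·4 4·8 2·16 1·32  f→[32+16+8+4+2+1]=63
[q^33] f(33)=33,f(11)=11,f(3)=3,f(1)=1 ⇒ 48
d|34:{34,17,2,1}  Σf=34+17+2+1=54
[q^35] f(35)=35,f(7)=7,f(5)=5,f(1)=1 ⇒ 48

72, 32, 63, 48, 54, 48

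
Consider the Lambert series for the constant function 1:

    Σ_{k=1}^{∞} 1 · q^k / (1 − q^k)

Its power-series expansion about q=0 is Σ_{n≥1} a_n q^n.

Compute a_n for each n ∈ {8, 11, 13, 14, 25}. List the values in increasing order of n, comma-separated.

4, 2, 2, 4, 3

q^8  k|8↦f(k): 1:1 2:1 4:1 8:1  a_8=4
d|11:{1,11}  Σf=1+1=2
q^13  k|13↦f(k): 13:1 1:1  a_13=2
q^14  k|14↦f(k): 14:1 7:1 2:1 1:1  a_14=4
q^25  k|25↦f(k): 25:1 5:1 1:1  a_25=3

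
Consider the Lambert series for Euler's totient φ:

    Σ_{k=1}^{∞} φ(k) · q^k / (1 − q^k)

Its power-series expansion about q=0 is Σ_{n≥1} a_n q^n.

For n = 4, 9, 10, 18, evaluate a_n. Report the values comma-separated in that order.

[q^4] φ(4)=2,φ(2)=1,φ(1)=1 ⇒ 4
n=9: 1·9 3·3 9·1  φ→[1+2+6]=9
n=10: 1·10 2·5 5·2 10·1  φ→[1+1+4+4]=10
n=18: 1·18 2·9 3·6 6·3 9·2 18·1  φ→[1+1+2+2+6+6]=18

4, 9, 10, 18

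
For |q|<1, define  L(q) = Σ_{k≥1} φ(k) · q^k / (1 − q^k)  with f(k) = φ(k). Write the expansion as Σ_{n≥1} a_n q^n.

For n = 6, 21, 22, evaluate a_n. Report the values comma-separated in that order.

q^6  k|6↦φ(k): 1:1 2:1 3:2 6:2  a_6=6
q^21  k|21↦φ(k): 1:1 3:2 7:6 21:12  a_21=21
[q^22] φ(1)=1,φ(2)=1,φ(11)=10,φ(22)=10 ⇒ 22

6, 21, 22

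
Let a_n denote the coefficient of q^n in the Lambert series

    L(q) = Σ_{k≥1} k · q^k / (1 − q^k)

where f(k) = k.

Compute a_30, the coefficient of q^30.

[q^30] f(30)=30,f(15)=15,f(10)=10,f(6)=6,f(5)=5,f(3)=3,f(2)=2,f(1)=1 ⇒ 72

a_30 = 72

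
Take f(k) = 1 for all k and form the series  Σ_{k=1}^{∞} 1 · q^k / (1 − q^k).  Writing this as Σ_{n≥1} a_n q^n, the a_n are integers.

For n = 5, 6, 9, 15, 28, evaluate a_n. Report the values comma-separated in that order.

q^5  k|5↦f(k): 5:1 1:1  a_5=2
q^6  k|6↦f(k): 1:1 2:1 3:1 6:1  a_6=4
[q^9] f(9)=1,f(3)=1,f(1)=1 ⇒ 3
[q^15] f(1)=1,f(3)=1,f(5)=1,f(15)=1 ⇒ 4
n=28: 1·28 2·14 4·7 7·4 14·2 28·1  f→[1+1+1+1+1+1]=6

2, 4, 3, 4, 6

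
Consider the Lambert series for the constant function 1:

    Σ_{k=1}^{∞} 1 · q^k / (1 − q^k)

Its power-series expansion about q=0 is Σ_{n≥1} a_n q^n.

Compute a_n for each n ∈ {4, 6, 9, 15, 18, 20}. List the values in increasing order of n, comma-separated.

q^4  k|4↦f(k): 4:1 2:1 1:1  a_4=3
d|6:{6,3,2,1}  Σf=1+1+1+1=4
n=9: 9·1 3·3 1·9  f→[1+1+1]=3
d|15:{1,3,5,15}  Σf=1+1+1+1=4
q^18  k|18↦f(k): 1:1 2:1 3:1 6:1 9:1 18:1  a_18=6
q^20  k|20↦f(k): 1:1 2:1 4:1 5:1 10:1 20:1  a_20=6

3, 4, 3, 4, 6, 6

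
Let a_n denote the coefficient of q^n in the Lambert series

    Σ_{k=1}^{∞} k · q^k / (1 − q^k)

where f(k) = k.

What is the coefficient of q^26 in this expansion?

a_26 = 42

d|26:{26,13,2,1}  Σf=26+13+2+1=42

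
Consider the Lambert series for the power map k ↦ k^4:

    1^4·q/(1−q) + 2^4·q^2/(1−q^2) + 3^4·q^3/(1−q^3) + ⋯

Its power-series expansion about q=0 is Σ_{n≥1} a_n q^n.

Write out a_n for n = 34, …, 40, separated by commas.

n=34: 34·1 17·2 2·17 1·34  f→[1336336+83521+16+1]=1419874
q^35  k|35↦f(k): 35:1500625 7:2401 5:625 1:1  a_35=1503652
q^36  k|36↦f(k): 1:1 2:16 3:81 4:256 6:1296 9:6561 12:20736 18:104976 36:1679616  a_36=1813539
q^37  k|37↦f(k): 1:1 37:1874161  a_37=1874162
d|38:{38,19,2,1}  Σf=2085136+130321+16+1=2215474
q^39  k|39↦f(k): 39:2313441 13:28561 3:81 1:1  a_39=2342084
[q^40] f(40)=2560000,f(20)=160000,f(10)=10000,f(8)=4096,f(5)=625,f(4)=256,f(2)=16,f(1)=1 ⇒ 2734994

1419874, 1503652, 1813539, 1874162, 2215474, 2342084, 2734994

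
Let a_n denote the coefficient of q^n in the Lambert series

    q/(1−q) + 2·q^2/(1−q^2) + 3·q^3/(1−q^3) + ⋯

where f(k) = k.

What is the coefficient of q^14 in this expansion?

a_14 = 24

d|14:{14,7,2,1}  Σf=14+7+2+1=24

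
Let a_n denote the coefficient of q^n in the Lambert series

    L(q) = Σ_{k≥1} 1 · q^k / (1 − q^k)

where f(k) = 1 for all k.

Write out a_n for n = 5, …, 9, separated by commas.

q^5  k|5↦f(k): 1:1 5:1  a_5=2
d|6:{6,3,2,1}  Σf=1+1+1+1=4
n=7: 7·1 1·7  f→[1+1]=2
n=8: 1·8 2·4 4·2 8·1  f→[1+1+1+1]=4
n=9: 1·9 3·3 9·1  f→[1+1+1]=3

2, 4, 2, 4, 3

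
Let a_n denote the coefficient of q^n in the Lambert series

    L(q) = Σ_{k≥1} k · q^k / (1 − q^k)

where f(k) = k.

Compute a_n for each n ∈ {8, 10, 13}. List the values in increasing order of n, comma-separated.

d|8:{1,2,4,8}  Σf=1+2+4+8=15
n=10: 1·10 2·5 5·2 10·1  f→[1+2+5+10]=18
n=13: 13·1 1·13  f→[13+1]=14

15, 18, 14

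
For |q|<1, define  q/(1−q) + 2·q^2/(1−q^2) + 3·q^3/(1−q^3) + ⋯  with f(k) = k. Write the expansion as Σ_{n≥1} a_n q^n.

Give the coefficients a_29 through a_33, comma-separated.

30, 72, 32, 63, 48

[q^29] f(1)=1,f(29)=29 ⇒ 30
q^30  k|30↦f(k): 30:30 15:15 10:10 6:6 5:5 3:3 2:2 1:1  a_30=72
q^31  k|31↦f(k): 1:1 31:31  a_31=32
n=32: 32·1 16·2 8·4 4·8 2·16 1·32  f→[32+16+8+4+2+1]=63
[q^33] f(33)=33,f(11)=11,f(3)=3,f(1)=1 ⇒ 48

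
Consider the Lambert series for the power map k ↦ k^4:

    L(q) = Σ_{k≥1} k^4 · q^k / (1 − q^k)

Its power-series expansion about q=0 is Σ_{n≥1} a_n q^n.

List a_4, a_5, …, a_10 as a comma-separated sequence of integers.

273, 626, 1394, 2402, 4369, 6643, 10642

q^4  k|4↦f(k): 4:256 2:16 1:1  a_4=273
n=5: 5·1 1·5  f→[625+1]=626
[q^6] f(6)=1296,f(3)=81,f(2)=16,f(1)=1 ⇒ 1394
q^7  k|7↦f(k): 7:2401 1:1  a_7=2402
q^8  k|8↦f(k): 1:1 2:16 4:256 8:4096  a_8=4369
n=9: 9·1 3·3 1·9  f→[6561+81+1]=6643
[q^10] f(10)=10000,f(5)=625,f(2)=16,f(1)=1 ⇒ 10642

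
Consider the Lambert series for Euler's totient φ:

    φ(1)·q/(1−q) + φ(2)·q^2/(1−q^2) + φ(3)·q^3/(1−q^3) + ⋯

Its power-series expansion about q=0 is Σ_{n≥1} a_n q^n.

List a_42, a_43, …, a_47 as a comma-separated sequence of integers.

d|42:{1,2,3,6,7,14,21,42}  Σφ=1+1+2+2+6+6+12+12=42
n=43: 43·1 1·43  φ→[42+1]=43
q^44  k|44↦φ(k): 1:1 2:1 4:2 11:10 22:10 44:20  a_44=44
q^45  k|45↦φ(k): 1:1 3:2 5:4 9:6 15:8 45:24  a_45=45
d|46:{1,2,23,46}  Σφ=1+1+22+22=46
q^47  k|47↦φ(k): 1:1 47:46  a_47=47

42, 43, 44, 45, 46, 47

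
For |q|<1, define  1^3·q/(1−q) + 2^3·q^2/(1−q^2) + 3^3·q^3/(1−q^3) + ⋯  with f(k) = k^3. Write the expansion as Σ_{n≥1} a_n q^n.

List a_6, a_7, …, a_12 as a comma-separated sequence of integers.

252, 344, 585, 757, 1134, 1332, 2044

n=6: 1·6 2·3 3·2 6·1  f→[1+8+27+216]=252
d|7:{1,7}  Σf=1+343=344
[q^8] f(1)=1,f(2)=8,f(4)=64,f(8)=512 ⇒ 585
d|9:{9,3,1}  Σf=729+27+1=757
[q^10] f(10)=1000,f(5)=125,f(2)=8,f(1)=1 ⇒ 1134
[q^11] f(1)=1,f(11)=1331 ⇒ 1332
[q^12] f(12)=1728,f(6)=216,f(4)=64,f(3)=27,f(2)=8,f(1)=1 ⇒ 2044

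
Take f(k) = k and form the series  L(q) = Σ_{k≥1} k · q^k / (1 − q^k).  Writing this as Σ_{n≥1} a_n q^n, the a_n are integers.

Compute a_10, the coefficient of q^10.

a_10 = 18

q^10  k|10↦f(k): 10:10 5:5 2:2 1:1  a_10=18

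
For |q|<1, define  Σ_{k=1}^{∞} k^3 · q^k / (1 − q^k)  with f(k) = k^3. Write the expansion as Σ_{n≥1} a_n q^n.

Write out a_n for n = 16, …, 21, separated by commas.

4681, 4914, 6813, 6860, 9198, 9632

n=16: 1·16 2·8 4·4 8·2 16·1  f→[1+8+64+512+4096]=4681
n=17: 1·17 17·1  f→[1+4913]=4914
n=18: 18·1 9·2 6·3 3·6 2·9 1·18  f→[5832+729+216+27+8+1]=6813
q^19  k|19↦f(k): 19:6859 1:1  a_19=6860
[q^20] f(20)=8000,f(10)=1000,f(5)=125,f(4)=64,f(2)=8,f(1)=1 ⇒ 9198
d|21:{21,7,3,1}  Σf=9261+343+27+1=9632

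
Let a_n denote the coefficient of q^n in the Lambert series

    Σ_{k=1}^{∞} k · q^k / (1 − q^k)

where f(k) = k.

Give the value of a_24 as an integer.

a_24 = 60

n=24: 1·24 2·12 3·8 4·6 6·4 8·3 12·2 24·1  f→[1+2+3+4+6+8+12+24]=60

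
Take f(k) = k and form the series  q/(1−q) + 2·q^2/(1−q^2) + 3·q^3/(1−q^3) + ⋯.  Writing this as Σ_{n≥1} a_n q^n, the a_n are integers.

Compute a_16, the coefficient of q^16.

a_16 = 31

q^16  k|16↦f(k): 1:1 2:2 4:4 8:8 16:16  a_16=31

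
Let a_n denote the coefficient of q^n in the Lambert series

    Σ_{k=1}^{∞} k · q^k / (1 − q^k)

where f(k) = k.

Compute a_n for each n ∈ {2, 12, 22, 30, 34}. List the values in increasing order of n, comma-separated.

n=2: 2·1 1·2  f→[2+1]=3
n=12: 12·1 6·2 4·3 3·4 2·6 1·12  f→[12+6+4+3+2+1]=28
q^22  k|22↦f(k): 22:22 11:11 2:2 1:1  a_22=36
n=30: 1·30 2·15 3·10 5·6 6·5 10·3 15·2 30·1  f→[1+2+3+5+6+10+15+30]=72
q^34  k|34↦f(k): 1:1 2:2 17:17 34:34  a_34=54

3, 28, 36, 72, 54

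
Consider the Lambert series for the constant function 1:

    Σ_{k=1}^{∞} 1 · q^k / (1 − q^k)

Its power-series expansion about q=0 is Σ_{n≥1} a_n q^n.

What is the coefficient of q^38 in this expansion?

n=38: 1·38 2·19 19·2 38·1  f→[1+1+1+1]=4

a_38 = 4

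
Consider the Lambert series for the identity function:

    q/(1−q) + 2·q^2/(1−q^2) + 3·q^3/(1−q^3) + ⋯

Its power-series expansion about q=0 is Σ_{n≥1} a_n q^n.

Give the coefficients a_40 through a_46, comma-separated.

90, 42, 96, 44, 84, 78, 72

q^40  k|40↦f(k): 1:1 2:2 4:4 5:5 8:8 10:10 20:20 40:40  a_40=90
q^41  k|41↦f(k): 41:41 1:1  a_41=42
d|42:{1,2,3,6,7,14,21,42}  Σf=1+2+3+6+7+14+21+42=96
d|43:{43,1}  Σf=43+1=44
[q^44] f(1)=1,f(2)=2,f(4)=4,f(11)=11,f(22)=22,f(44)=44 ⇒ 84
[q^45] f(45)=45,f(15)=15,f(9)=9,f(5)=5,f(3)=3,f(1)=1 ⇒ 78
n=46: 1·46 2·23 23·2 46·1  f→[1+2+23+46]=72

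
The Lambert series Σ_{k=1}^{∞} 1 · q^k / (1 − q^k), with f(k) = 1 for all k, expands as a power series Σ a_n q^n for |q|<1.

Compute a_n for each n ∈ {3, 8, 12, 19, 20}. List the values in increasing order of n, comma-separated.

d|3:{1,3}  Σf=1+1=2
n=8: 8·1 4·2 2·4 1·8  f→[1+1+1+1]=4
q^12  k|12↦f(k): 12:1 6:1 4:1 3:1 2:1 1:1  a_12=6
[q^19] f(19)=1,f(1)=1 ⇒ 2
n=20: 20·1 10·2 5·4 4·5 2·10 1·20  f→[1+1+1+1+1+1]=6

2, 4, 6, 2, 6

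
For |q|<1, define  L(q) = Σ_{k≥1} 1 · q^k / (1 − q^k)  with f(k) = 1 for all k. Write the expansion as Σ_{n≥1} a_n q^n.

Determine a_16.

q^16  k|16↦f(k): 16:1 8:1 4:1 2:1 1:1  a_16=5

a_16 = 5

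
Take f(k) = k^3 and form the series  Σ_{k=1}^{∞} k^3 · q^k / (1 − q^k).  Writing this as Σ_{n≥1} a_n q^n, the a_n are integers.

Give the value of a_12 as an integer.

a_12 = 2044

[q^12] f(12)=1728,f(6)=216,f(4)=64,f(3)=27,f(2)=8,f(1)=1 ⇒ 2044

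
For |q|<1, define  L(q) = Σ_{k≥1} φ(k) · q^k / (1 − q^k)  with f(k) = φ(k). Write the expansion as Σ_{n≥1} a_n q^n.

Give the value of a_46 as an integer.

n=46: 46·1 23·2 2·23 1·46  φ→[22+22+1+1]=46

a_46 = 46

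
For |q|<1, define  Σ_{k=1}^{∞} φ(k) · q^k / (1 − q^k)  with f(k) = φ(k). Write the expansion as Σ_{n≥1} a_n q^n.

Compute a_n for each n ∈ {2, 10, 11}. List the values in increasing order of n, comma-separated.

[q^2] φ(2)=1,φ(1)=1 ⇒ 2
q^10  k|10↦φ(k): 10:4 5:4 2:1 1:1  a_10=10
d|11:{11,1}  Σφ=10+1=11

2, 10, 11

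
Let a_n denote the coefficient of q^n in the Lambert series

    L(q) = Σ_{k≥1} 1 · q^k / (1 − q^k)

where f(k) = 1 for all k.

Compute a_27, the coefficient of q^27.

[q^27] f(27)=1,f(9)=1,f(3)=1,f(1)=1 ⇒ 4

a_27 = 4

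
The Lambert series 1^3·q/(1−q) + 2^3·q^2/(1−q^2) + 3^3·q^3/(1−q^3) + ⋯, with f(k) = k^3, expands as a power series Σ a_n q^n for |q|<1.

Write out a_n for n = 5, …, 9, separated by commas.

q^5  k|5↦f(k): 5:125 1:1  a_5=126
q^6  k|6↦f(k): 6:216 3:27 2:8 1:1  a_6=252
d|7:{1,7}  Σf=1+343=344
[q^8] f(1)=1,f(2)=8,f(4)=64,f(8)=512 ⇒ 585
n=9: 1·9 3·3 9·1  f→[1+27+729]=757

126, 252, 344, 585, 757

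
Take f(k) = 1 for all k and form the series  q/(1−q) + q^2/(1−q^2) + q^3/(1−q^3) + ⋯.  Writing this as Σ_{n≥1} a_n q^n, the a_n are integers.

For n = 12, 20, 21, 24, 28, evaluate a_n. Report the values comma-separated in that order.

q^12  k|12↦f(k): 1:1 2:1 3:1 4:1 6:1 12:1  a_12=6
d|20:{20,10,5,4,2,1}  Σf=1+1+1+1+1+1=6
[q^21] f(21)=1,f(7)=1,f(3)=1,f(1)=1 ⇒ 4
q^24  k|24↦f(k): 24:1 12:1 8:1 6:1 4:1 3:1 2:1 1:1  a_24=8
d|28:{28,14,7,4,2,1}  Σf=1+1+1+1+1+1=6

6, 6, 4, 8, 6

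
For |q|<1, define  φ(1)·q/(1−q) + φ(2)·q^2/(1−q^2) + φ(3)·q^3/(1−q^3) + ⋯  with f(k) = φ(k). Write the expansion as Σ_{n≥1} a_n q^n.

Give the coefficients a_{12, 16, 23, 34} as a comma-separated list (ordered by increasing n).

n=12: 1·12 2·6 3·4 4·3 6·2 12·1  φ→[1+1+2+2+2+4]=12
n=16: 1·16 2·8 4·4 8·2 16·1  φ→[1+1+2+4+8]=16
n=23: 1·23 23·1  φ→[1+22]=23
q^34  k|34↦φ(k): 34:16 17:16 2:1 1:1  a_34=34

12, 16, 23, 34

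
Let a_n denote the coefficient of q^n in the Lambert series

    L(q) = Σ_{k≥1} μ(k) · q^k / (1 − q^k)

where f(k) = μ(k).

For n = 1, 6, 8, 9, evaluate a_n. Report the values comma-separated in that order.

q^1  k|1↦μ(k): 1:1  a_1=1
d|6:{1,2,3,6}  Σμ=1+(-1)+(-1)+1=0
n=8: 8·1 4·2 2·4 1·8  μ→[0+0+(-1)+1]=0
[q^9] μ(1)=1,μ(3)=-1,μ(9)=0 ⇒ 0

1, 0, 0, 0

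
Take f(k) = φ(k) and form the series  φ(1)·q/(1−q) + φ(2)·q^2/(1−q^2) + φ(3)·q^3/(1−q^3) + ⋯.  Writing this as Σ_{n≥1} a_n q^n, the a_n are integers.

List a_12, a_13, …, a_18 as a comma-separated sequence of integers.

q^12  k|12↦φ(k): 1:1 2:1 3:2 4:2 6:2 12:4  a_12=12
n=13: 1·13 13·1  φ→[1+12]=13
n=14: 1·14 2·7 7·2 14·1  φ→[1+1+6+6]=14
q^15  k|15↦φ(k): 1:1 3:2 5:4 15:8  a_15=15
d|16:{1,2,4,8,16}  Σφ=1+1+2+4+8=16
d|17:{17,1}  Σφ=16+1=17
n=18: 18·1 9·2 6·3 3·6 2·9 1·18  φ→[6+6+2+2+1+1]=18

12, 13, 14, 15, 16, 17, 18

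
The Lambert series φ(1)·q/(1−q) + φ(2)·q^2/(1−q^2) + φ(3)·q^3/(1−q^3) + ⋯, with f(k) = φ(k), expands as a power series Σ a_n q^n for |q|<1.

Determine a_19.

[q^19] φ(19)=18,φ(1)=1 ⇒ 19

a_19 = 19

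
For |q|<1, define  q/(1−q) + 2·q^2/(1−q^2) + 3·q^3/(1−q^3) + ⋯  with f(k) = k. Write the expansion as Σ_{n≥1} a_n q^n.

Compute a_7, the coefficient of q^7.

n=7: 7·1 1·7  f→[7+1]=8

a_7 = 8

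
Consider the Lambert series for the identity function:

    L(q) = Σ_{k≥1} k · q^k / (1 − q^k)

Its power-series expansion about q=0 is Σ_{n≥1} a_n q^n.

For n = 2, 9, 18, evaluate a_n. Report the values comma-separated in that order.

3, 13, 39

q^2  k|2↦f(k): 2:2 1:1  a_2=3
n=9: 9·1 3·3 1·9  f→[9+3+1]=13
q^18  k|18↦f(k): 1:1 2:2 3:3 6:6 9:9 18:18  a_18=39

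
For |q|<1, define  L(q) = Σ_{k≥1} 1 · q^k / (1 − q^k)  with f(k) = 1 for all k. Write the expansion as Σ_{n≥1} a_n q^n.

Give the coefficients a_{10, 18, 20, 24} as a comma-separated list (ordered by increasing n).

4, 6, 6, 8

n=10: 10·1 5·2 2·5 1·10  f→[1+1+1+1]=4
q^18  k|18↦f(k): 18:1 9:1 6:1 3:1 2:1 1:1  a_18=6
n=20: 1·20 2·10 4·5 5·4 10·2 20·1  f→[1+1+1+1+1+1]=6
d|24:{24,12,8,6,4,3,2,1}  Σf=1+1+1+1+1+1+1+1=8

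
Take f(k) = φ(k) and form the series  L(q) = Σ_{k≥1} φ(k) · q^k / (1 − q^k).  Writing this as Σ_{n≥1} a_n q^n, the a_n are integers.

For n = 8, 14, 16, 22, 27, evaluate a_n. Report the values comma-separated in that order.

[q^8] φ(8)=4,φ(4)=2,φ(2)=1,φ(1)=1 ⇒ 8
[q^14] φ(1)=1,φ(2)=1,φ(7)=6,φ(14)=6 ⇒ 14
d|16:{1,2,4,8,16}  Σφ=1+1+2+4+8=16
n=22: 1·22 2·11 11·2 22·1  φ→[1+1+10+10]=22
n=27: 1·27 3·9 9·3 27·1  φ→[1+2+6+18]=27

8, 14, 16, 22, 27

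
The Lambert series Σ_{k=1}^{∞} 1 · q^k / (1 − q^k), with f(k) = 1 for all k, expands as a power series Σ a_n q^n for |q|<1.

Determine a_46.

a_46 = 4

q^46  k|46↦f(k): 46:1 23:1 2:1 1:1  a_46=4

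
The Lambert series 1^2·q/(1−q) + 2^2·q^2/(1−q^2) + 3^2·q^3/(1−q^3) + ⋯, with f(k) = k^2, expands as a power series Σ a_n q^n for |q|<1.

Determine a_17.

a_17 = 290

[q^17] f(17)=289,f(1)=1 ⇒ 290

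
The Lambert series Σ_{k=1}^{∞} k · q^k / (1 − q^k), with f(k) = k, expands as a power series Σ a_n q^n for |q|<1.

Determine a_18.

a_18 = 39

d|18:{1,2,3,6,9,18}  Σf=1+2+3+6+9+18=39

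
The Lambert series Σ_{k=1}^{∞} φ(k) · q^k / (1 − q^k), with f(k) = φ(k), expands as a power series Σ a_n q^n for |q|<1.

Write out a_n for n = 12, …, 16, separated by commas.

q^12  k|12↦φ(k): 1:1 2:1 3:2 4:2 6:2 12:4  a_12=12
d|13:{1,13}  Σφ=1+12=13
n=14: 14·1 7·2 2·7 1·14  φ→[6+6+1+1]=14
[q^15] φ(1)=1,φ(3)=2,φ(5)=4,φ(15)=8 ⇒ 15
d|16:{1,2,4,8,16}  Σφ=1+1+2+4+8=16

12, 13, 14, 15, 16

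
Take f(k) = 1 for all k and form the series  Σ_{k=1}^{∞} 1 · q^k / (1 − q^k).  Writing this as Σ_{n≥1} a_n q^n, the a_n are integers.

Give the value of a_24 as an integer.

a_24 = 8

q^24  k|24↦f(k): 1:1 2:1 3:1 4:1 6:1 8:1 12:1 24:1  a_24=8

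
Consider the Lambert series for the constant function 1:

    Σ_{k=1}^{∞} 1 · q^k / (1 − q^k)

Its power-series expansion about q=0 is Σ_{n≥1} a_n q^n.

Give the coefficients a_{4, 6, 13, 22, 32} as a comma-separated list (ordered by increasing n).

n=4: 1·4 2·2 4·1  f→[1+1+1]=3
d|6:{1,2,3,6}  Σf=1+1+1+1=4
[q^13] f(1)=1,f(13)=1 ⇒ 2
q^22  k|22↦f(k): 1:1 2:1 11:1 22:1  a_22=4
q^32  k|32↦f(k): 32:1 16:1 8:1 4:1 2:1 1:1  a_32=6

3, 4, 2, 4, 6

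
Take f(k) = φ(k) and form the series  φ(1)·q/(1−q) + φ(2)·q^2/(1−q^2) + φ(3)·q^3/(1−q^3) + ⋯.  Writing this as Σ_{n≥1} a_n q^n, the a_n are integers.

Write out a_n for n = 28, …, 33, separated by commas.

d|28:{28,14,7,4,2,1}  Σφ=12+6+6+2+1+1=28
n=29: 29·1 1·29  φ→[28+1]=29
q^30  k|30↦φ(k): 30:8 15:8 10:4 6:2 5:4 3:2 2:1 1:1  a_30=30
q^31  k|31↦φ(k): 31:30 1:1  a_31=31
d|32:{1,2,4,8,16,32}  Σφ=1+1+2+4+8+16=32
d|33:{33,11,3,1}  Σφ=20+10+2+1=33

28, 29, 30, 31, 32, 33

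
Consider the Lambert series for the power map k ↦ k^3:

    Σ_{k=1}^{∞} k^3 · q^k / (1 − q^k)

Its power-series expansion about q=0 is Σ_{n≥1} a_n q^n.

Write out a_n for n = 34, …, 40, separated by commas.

44226, 43344, 55261, 50654, 61740, 61544, 73710

[q^34] f(34)=39304,f(17)=4913,f(2)=8,f(1)=1 ⇒ 44226
q^35  k|35↦f(k): 35:42875 7:343 5:125 1:1  a_35=43344
q^36  k|36↦f(k): 36:46656 18:5832 12:1728 9:729 6:216 4:64 3:27 2:8 1:1  a_36=55261
[q^37] f(37)=50653,f(1)=1 ⇒ 50654
n=38: 1·38 2·19 19·2 38·1  f→[1+8+6859+54872]=61740
d|39:{39,13,3,1}  Σf=59319+2197+27+1=61544
q^40  k|40↦f(k): 40:64000 20:8000 10:1000 8:512 5:125 4:64 2:8 1:1  a_40=73710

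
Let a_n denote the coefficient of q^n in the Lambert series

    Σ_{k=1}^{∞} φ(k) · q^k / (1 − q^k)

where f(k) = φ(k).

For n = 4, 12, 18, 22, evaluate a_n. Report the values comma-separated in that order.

q^4  k|4↦φ(k): 1:1 2:1 4:2  a_4=4
[q^12] φ(1)=1,φ(2)=1,φ(3)=2,φ(4)=2,φ(6)=2,φ(12)=4 ⇒ 12
q^18  k|18↦φ(k): 18:6 9:6 6:2 3:2 2:1 1:1  a_18=18
d|22:{1,2,11,22}  Σφ=1+1+10+10=22

4, 12, 18, 22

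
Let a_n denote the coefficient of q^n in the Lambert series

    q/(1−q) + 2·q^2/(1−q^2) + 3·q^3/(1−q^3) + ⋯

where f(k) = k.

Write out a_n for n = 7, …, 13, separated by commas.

[q^7] f(7)=7,f(1)=1 ⇒ 8
[q^8] f(1)=1,f(2)=2,f(4)=4,f(8)=8 ⇒ 15
d|9:{1,3,9}  Σf=1+3+9=13
d|10:{1,2,5,10}  Σf=1+2+5+10=18
d|11:{11,1}  Σf=11+1=12
[q^12] f(12)=12,f(6)=6,f(4)=4,f(3)=3,f(2)=2,f(1)=1 ⇒ 28
q^13  k|13↦f(k): 13:13 1:1  a_13=14

8, 15, 13, 18, 12, 28, 14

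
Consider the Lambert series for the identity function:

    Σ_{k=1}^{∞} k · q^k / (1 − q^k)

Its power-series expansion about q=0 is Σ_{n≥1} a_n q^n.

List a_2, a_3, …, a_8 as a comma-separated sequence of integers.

3, 4, 7, 6, 12, 8, 15

d|2:{1,2}  Σf=1+2=3
q^3  k|3↦f(k): 3:3 1:1  a_3=4
d|4:{4,2,1}  Σf=4+2+1=7
q^5  k|5↦f(k): 5:5 1:1  a_5=6
d|6:{1,2,3,6}  Σf=1+2+3+6=12
[q^7] f(7)=7,f(1)=1 ⇒ 8
[q^8] f(1)=1,f(2)=2,f(4)=4,f(8)=8 ⇒ 15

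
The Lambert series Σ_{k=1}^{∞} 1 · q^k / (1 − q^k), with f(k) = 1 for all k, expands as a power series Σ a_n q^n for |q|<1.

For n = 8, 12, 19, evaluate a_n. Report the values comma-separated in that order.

4, 6, 2

q^8  k|8↦f(k): 8:1 4:1 2:1 1:1  a_8=4
n=12: 1·12 2·6 3·4 4·3 6·2 12·1  f→[1+1+1+1+1+1]=6
q^19  k|19↦f(k): 19:1 1:1  a_19=2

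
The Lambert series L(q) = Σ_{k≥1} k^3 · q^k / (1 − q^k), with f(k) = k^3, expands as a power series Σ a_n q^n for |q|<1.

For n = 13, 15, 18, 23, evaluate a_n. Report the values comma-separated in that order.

2198, 3528, 6813, 12168

d|13:{1,13}  Σf=1+2197=2198
d|15:{15,5,3,1}  Σf=3375+125+27+1=3528
d|18:{1,2,3,6,9,18}  Σf=1+8+27+216+729+5832=6813
q^23  k|23↦f(k): 1:1 23:12167  a_23=12168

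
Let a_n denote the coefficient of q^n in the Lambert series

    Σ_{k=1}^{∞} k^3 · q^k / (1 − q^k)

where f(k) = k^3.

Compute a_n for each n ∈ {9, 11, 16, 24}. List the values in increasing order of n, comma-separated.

d|9:{9,3,1}  Σf=729+27+1=757
n=11: 1·11 11·1  f→[1+1331]=1332
q^16  k|16↦f(k): 16:4096 8:512 4:64 2:8 1:1  a_16=4681
n=24: 24·1 12·2 8·3 6·4 4·6 3·8 2·12 1·24  f→[13824+1728+512+216+64+27+8+1]=16380

757, 1332, 4681, 16380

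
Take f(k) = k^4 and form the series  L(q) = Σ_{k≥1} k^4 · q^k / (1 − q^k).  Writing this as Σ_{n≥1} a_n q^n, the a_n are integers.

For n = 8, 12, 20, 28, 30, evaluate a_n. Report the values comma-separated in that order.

4369, 22386, 170898, 655746, 872644

q^8  k|8↦f(k): 8:4096 4:256 2:16 1:1  a_8=4369
d|12:{1,2,3,4,6,12}  Σf=1+16+81+256+1296+20736=22386
d|20:{1,2,4,5,10,20}  Σf=1+16+256+625+10000+160000=170898
[q^28] f(1)=1,f(2)=16,f(4)=256,f(7)=2401,f(14)=38416,f(28)=614656 ⇒ 655746
[q^30] f(30)=810000,f(15)=50625,f(10)=10000,f(6)=1296,f(5)=625,f(3)=81,f(2)=16,f(1)=1 ⇒ 872644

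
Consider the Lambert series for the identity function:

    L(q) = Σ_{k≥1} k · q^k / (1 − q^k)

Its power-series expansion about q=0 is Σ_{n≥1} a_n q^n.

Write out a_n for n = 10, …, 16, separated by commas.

d|10:{10,5,2,1}  Σf=10+5+2+1=18
q^11  k|11↦f(k): 11:11 1:1  a_11=12
q^12  k|12↦f(k): 12:12 6:6 4:4 3:3 2:2 1:1  a_12=28
[q^13] f(13)=13,f(1)=1 ⇒ 14
q^14  k|14↦f(k): 1:1 2:2 7:7 14:14  a_14=24
n=15: 15·1 5·3 3·5 1·15  f→[15+5+3+1]=24
d|16:{16,8,4,2,1}  Σf=16+8+4+2+1=31

18, 12, 28, 14, 24, 24, 31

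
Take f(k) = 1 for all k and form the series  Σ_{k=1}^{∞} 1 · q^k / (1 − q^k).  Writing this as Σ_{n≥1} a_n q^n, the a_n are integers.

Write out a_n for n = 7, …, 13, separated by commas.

n=7: 7·1 1·7  f→[1+1]=2
d|8:{8,4,2,1}  Σf=1+1+1+1=4
[q^9] f(9)=1,f(3)=1,f(1)=1 ⇒ 3
[q^10] f(1)=1,f(2)=1,f(5)=1,f(10)=1 ⇒ 4
d|11:{11,1}  Σf=1+1=2
[q^12] f(12)=1,f(6)=1,f(4)=1,f(3)=1,f(2)=1,f(1)=1 ⇒ 6
n=13: 13·1 1·13  f→[1+1]=2

2, 4, 3, 4, 2, 6, 2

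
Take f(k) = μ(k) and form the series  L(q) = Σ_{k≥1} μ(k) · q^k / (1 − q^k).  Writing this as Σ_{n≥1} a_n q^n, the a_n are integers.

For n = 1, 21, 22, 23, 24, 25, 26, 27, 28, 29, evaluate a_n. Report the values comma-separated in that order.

n=1: 1·1  μ→[1]=1
n=21: 1·21 3·7 7·3 21·1  μ→[1+(-1)+(-1)+1]=0
q^22  k|22↦μ(k): 1:1 2:-1 11:-1 22:1  a_22=0
[q^23] μ(23)=-1,μ(1)=1 ⇒ 0
q^24  k|24↦μ(k): 24:0 12:0 8:0 6:1 4:0 3:-1 2:-1 1:1  a_24=0
q^25  k|25↦μ(k): 25:0 5:-1 1:1  a_25=0
n=26: 26·1 13·2 2·13 1·26  μ→[1+(-1)+(-1)+1]=0
n=27: 27·1 9·3 3·9 1·27  μ→[0+0+(-1)+1]=0
[q^28] μ(1)=1,μ(2)=-1,μ(4)=0,μ(7)=-1,μ(14)=1,μ(28)=0 ⇒ 0
d|29:{29,1}  Σμ=(-1)+1=0

1, 0, 0, 0, 0, 0, 0, 0, 0, 0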